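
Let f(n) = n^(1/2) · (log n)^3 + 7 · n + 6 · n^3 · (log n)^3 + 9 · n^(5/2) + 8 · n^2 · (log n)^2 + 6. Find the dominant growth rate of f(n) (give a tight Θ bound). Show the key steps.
f(n) ∈ Θ(n^3 · (log n)^3)

Compare the terms by growth order. For large n, n^a · (log n)^b dominates n^a' · (log n)^b' iff a > a', or (a = a' and b > b'). Ranking the 6 terms shows the dominant one is 6 · n^3 · (log n)^3. Hence f(n) ∈ Θ(n^3 · (log n)^3).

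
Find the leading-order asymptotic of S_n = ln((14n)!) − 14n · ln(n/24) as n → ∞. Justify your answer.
S_n ~ 14n · (ln 336 − 1) + O(ln n)

Stirling: ln((14n)!) = 14n ln(14n) − 14n + O(ln n).
  S_n = 14n ln(14n) − 14n − 14n ln(n/24) + O(ln n)
      = 14n ln(14n) − 14n ln n + 14n ln 24 − 14n + O(ln n)
      = 14n ln 14 + 14n ln 24 − 14n + O(ln n)
      = 14n (ln 336 − 1) + O(ln n).
Numerically ln(336) − 1 ≈ 4.8171.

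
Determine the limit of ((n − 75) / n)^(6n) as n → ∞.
lim = e^(−450)

Rewrite as (1 − 75/n)^(6n). By the standard limit (1 + x/n)^n → e^x, we have (1 − 75/n)^n → e^(−75), and raising to the 6th power gives e^(−450).
More precisely, ln[(1 − 75/n)^(6n)] = 6n · ln(1 − 75/n) = 6n · (-75/n + O(1/n^2)) = -450 + O(1/n) → -450.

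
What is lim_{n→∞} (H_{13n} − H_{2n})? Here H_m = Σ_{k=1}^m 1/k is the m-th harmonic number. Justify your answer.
lim = ln(13/2)

Euler-Maclaurin gives H_m = ln m + γ + 1/(2m) + O(1/m^2). The γ and O(1/m) terms cancel in the difference:
  H_{13n} − H_{2n} = ln(13n) − ln(2n) + O(1/n) = ln(13/2) + O(1/n).
Hence the limit is ln(13/2).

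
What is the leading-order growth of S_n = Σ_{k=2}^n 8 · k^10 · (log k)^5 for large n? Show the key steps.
S_n ~ 8 · n^11 · (log n)^5 / 11

By integral comparison, S_n = ∫_1^n 8 · x^10 · (log x)^5 dx + O(n^10 · (log n)^5). For the integral, the leading term of ∫_1^n x^10 (log x)^5 dx is n^11/11 · (log n)^5 (by repeated integration by parts; each step lowers the log-exponent and produces a relatively O(1/log n) correction). Hence S_n ~ 8 · n^11 · (log n)^5 / 11.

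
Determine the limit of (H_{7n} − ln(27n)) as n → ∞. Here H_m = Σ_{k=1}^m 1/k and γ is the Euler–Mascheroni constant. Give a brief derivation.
lim = ln(7/27) + γ

By Euler-Maclaurin, H_m = ln m + γ + O(1/m). So
  H_{7n} − ln(27n) = ln(7n) + γ − ln(27n) + O(1/n)
                       = ln(7/27) + γ + O(1/n).
Hence the limit is ln(7/27) + γ.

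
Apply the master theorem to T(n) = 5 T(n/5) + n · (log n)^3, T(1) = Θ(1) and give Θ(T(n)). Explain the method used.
T(n) = Θ(n · (log n)^4)

Here log_5 5 = 1 and f(n) = n · (log n)^3 = Θ(n^(log_5 5) · (log n)^3). This is the extended Case 2 of the master theorem (f matches the critical exponent up to log factors), giving T(n) = Θ(n^(log_5 5) · (log n)^(3+1)) = Θ(n · (log n)^4).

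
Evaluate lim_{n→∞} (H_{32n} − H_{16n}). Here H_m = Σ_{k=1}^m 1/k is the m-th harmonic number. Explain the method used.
lim = ln(32/16) = ln 2

Euler-Maclaurin gives H_m = ln m + γ + 1/(2m) + O(1/m^2). The γ and O(1/m) terms cancel in the difference:
  H_{32n} − H_{16n} = ln(32n) − ln(16n) + O(1/n) = ln(32/16) + O(1/n).
Hence the limit is ln(32/16) = ln 2.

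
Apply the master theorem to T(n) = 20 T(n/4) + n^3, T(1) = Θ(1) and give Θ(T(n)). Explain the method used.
T(n) = Θ(n^3)

log_4 20 ≈ 2.161. f(n) = n^3 dominates n^(log_4 20) since 3 > 2.161, and the regularity condition a·f(n/b) = 20·(n/4)^3 = (20/64)·n^3 ≤ c·f(n) holds with c = 20/64 ≈ 0.312 < 1. So this is Case 3: T(n) = Θ(f(n)) = Θ(n^3).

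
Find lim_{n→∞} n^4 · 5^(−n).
lim = 0

Exponentials with base > 1 dominate every fixed polynomial: for any fixed c, n^c / 5^n → 0 as n → ∞ (e.g. by the ratio test, or by writing 5^n = e^(n ln 5) and noting e^(n ln 5) / n^c → ∞). Hence n^4 · 5^(−n) = n^4 / 5^n → 0.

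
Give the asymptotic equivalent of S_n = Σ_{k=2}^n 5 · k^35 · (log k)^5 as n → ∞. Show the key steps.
S_n ~ 5 · n^36 · (log n)^5 / 36

By integral comparison, S_n = ∫_1^n 5 · x^35 · (log x)^5 dx + O(n^35 · (log n)^5). For the integral, the leading term of ∫_1^n x^35 (log x)^5 dx is n^36/36 · (log n)^5 (by repeated integration by parts; each step lowers the log-exponent and produces a relatively O(1/log n) correction). Hence S_n ~ 5 · n^36 · (log n)^5 / 36.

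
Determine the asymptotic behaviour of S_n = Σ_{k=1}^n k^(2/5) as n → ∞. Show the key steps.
S_n ~ (5/7) · n^(7/5)

Integral comparison: Σ_{k=1}^n k^(2/5) = ∫_0^n x^(2/5) dx + O(n^(2/5)). The integral is n^(1 + 2/5) / (1 + 2/5) = n^((2+5)/5) / ((2+5)/5) = (5/7) · n^(7/5).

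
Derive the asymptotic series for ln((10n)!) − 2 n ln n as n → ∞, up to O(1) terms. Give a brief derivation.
ln((10n)!) − 2 n ln n = 8 n ln n + 10(ln 10 − 1) n + (1/2) ln(2π·10n) + O(1/n)

Stirling: ln((10n)!) = 10n ln(10n) − 10n + (1/2) ln(2π·10n) + O(1/n).
Expand 10n ln(10n) = 10n (ln n + ln 10) = 10n ln n + 10n ln 10.
Subtract 2n ln n: leading term is (10 − 2) n ln n = 8 n ln n. The next term is 10n ln 10 − 10n = 10(ln 10 − 1) n. Then the (1/2) ln(2π·10n) correction.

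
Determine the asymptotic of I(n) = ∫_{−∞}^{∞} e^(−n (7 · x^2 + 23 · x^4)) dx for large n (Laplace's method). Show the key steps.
I(n) ~ sqrt(π/(7n))

φ(x) = 7 · x^2 + 23 · x^4 has its unique global minimum at x* = 0 (since φ'(x) = 14x + 92x^3 = 0 only at x = 0 for real x with both coefficients positive, and φ → ∞ as |x| → ∞). At x* = 0, φ(0) = 0 and φ''(0) = 14. Laplace's method then gives
  I(n) ~ sqrt(2π / (n · φ''(0))) · e^(−n φ(0)) = sqrt(2π / (14n)) = sqrt(π/(7n)).
The 23 · x^4 term contributes only at subleading order (an O(1/n) relative correction).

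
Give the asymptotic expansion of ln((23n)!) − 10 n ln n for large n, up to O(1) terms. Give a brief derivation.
ln((23n)!) − 10 n ln n = 13 n ln n + 23(ln 23 − 1) n + (1/2) ln(2π·23n) + O(1/n)

Stirling: ln((23n)!) = 23n ln(23n) − 23n + (1/2) ln(2π·23n) + O(1/n).
Expand 23n ln(23n) = 23n (ln n + ln 23) = 23n ln n + 23n ln 23.
Subtract 10n ln n: leading term is (23 − 10) n ln n = 13 n ln n. The next term is 23n ln 23 − 23n = 23(ln 23 − 1) n. Then the (1/2) ln(2π·23n) correction.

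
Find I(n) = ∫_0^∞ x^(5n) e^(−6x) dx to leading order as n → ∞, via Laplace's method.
I(n) ~ (sqrt(2π·5n) / 6) · (5n/(6e))^(5n)

Write the integrand as exp(5n ln x − 6x) and set f(x) = 5n ln x − 6x. Then f'(x) = 5n/x − 6 = 0 at x* = 5n/6, and f''(x*) = −5n/x*^2 = −6^2/(5n). Laplace's method (interior maximum) gives
  I(n) ~ e^(f(x*)) · sqrt(2π / |f''(x*)|)
        = exp(5n ln(5n/6) − 5n) · sqrt(2π · 5n / 6^2)
        = (5n/6)^(5n) e^(−5n) · sqrt(2π·5n) / 6
        = (sqrt(2π·5n) / 6) · (5n/(6e))^(5n).
This matches Γ(5n+1)/6^(5n+1) with Stirling applied to Γ.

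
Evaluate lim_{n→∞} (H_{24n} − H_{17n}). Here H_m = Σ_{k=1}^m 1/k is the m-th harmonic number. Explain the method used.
lim = ln(24/17)

Euler-Maclaurin gives H_m = ln m + γ + 1/(2m) + O(1/m^2). The γ and O(1/m) terms cancel in the difference:
  H_{24n} − H_{17n} = ln(24n) − ln(17n) + O(1/n) = ln(24/17) + O(1/n).
Hence the limit is ln(24/17).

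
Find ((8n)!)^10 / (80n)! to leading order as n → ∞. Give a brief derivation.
((8n)!)^10/(80n)! ~ ((2π·8n)^(9/2) / sqrt(10)) · 10^(−10·8n)  →  0

Write N = 8n. Stirling: N! ~ sqrt(2π N)(N/e)^N and (10N)! ~ sqrt(2π·10N)·(10N/e)^(10N).
  (N!)^10/(10N)! ~ (2π N)^(10/2) (N/e)^(10N) / [sqrt(2π·10N) (10N/e)^(10N)]
     = (2π N)^(10/2) / sqrt(2π·10N) · (N/(10N))^(10N)
     = (2π N)^((10−1)/2) / sqrt(10) · 10^(−10N).
Since 10^10 > 1, the factor 10^(−10N) decays exponentially, so the ratio → 0. Substituting N = 8n gives the stated form.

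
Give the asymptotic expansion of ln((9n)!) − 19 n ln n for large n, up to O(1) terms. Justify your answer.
ln((9n)!) − 19 n ln n = −10 n ln n + 9(ln 9 − 1) n + (1/2) ln(2π·9n) + O(1/n)

Stirling: ln((9n)!) = 9n ln(9n) − 9n + (1/2) ln(2π·9n) + O(1/n).
Expand 9n ln(9n) = 9n (ln n + ln 9) = 9n ln n + 9n ln 9.
Subtract 19n ln n: leading term is (9 − 19) n ln n = −10 n ln n. The next term is 9n ln 9 − 9n = 9(ln 9 − 1) n. Then the (1/2) ln(2π·9n) correction.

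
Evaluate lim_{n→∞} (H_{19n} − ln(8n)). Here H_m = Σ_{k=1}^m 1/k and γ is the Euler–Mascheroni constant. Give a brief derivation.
lim = ln(19/8) + γ

By Euler-Maclaurin, H_m = ln m + γ + O(1/m). So
  H_{19n} − ln(8n) = ln(19n) + γ − ln(8n) + O(1/n)
                       = ln(19/8) + γ + O(1/n).
Hence the limit is ln(19/8) + γ.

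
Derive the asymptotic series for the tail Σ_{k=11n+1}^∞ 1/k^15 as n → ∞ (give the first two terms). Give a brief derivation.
Σ_{k>11n} 1/k^15 = 1/(14 · (11n)^14) − 1/(2 · (11n)^15) + O(1/(11n)^16)

Compare to the integral: ∫_{11n}^∞ x^(−15) dx = [−x^(−14)/14]_{11n}^∞ = 1/((15−1)·(11n)^14). The Euler-Maclaurin correction adds −f(11n)/2 = −1/(2·(11n)^15). Euler-Maclaurin then gives
  Σ_{k>11n} 1/k^15 = ∫_{11n}^∞ dx/x^15 − 1/(2·(11n)^15) + O(1/(11n)^16).
(Equivalently this is ζ(15) − Σ_{k≤11n} 1/k^15.)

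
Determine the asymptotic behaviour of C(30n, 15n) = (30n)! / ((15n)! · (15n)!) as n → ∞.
C(30n, 15n) ~ (4)^(15n) · sqrt(1/(π·15n))

Write N = 15n. Apply Stirling to each factorial:
  (2N)! ~ sqrt(2π·2N) · (2N/e)^(2N),
  N! ~ sqrt(2π N) · (N/e)^N,
  (1N)! ~ sqrt(2π·1N) · (1N/e)^(1N).
The exponential factors combine to (2N)^(2N) / (N^N · (1N)^(1N)) = 2^(2N)/1^(1N) = (2^2/1^1)^N = (4)^N.
The square-root prefactors combine to sqrt(2π·2N) / (sqrt(2π N)·sqrt(2π·1N)) = sqrt(2 / (2π·1·N)) = sqrt(1/(π·15n)).
Substituting N = 15n: C(30n, 15n) ~ (4)^(15n) · sqrt(1/(π·15n)).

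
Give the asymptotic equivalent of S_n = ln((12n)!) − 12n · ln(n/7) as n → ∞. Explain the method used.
S_n ~ 12n · (ln 84 − 1) + O(ln n)

Stirling: ln((12n)!) = 12n ln(12n) − 12n + O(ln n).
  S_n = 12n ln(12n) − 12n − 12n ln(n/7) + O(ln n)
      = 12n ln(12n) − 12n ln n + 12n ln 7 − 12n + O(ln n)
      = 12n ln 12 + 12n ln 7 − 12n + O(ln n)
      = 12n (ln 84 − 1) + O(ln n).
Numerically ln(84) − 1 ≈ 3.4308.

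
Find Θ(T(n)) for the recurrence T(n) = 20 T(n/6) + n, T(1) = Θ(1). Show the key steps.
T(n) = Θ(n^(log_6 20))

Master theorem: compare f(n) = n to n^(log_6 20) where log_6 20 ≈ 1.672. Since 1 < log_6 20, we have f(n) = O(n^(log_6 20 − ε)) for some ε > 0 — Case 1. Hence T(n) = Θ(n^(log_6 20)).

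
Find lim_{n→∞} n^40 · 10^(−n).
lim = 0

Exponentials with base > 1 dominate every fixed polynomial: for any fixed c, n^c / 10^n → 0 as n → ∞ (e.g. by the ratio test, or by writing 10^n = e^(n ln 10) and noting e^(n ln 10) / n^c → ∞). Hence n^40 · 10^(−n) = n^40 / 10^n → 0.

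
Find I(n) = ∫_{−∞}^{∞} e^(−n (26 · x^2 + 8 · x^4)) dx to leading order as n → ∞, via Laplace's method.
I(n) ~ sqrt(π/(26n))

φ(x) = 26 · x^2 + 8 · x^4 has its unique global minimum at x* = 0 (since φ'(x) = 52x + 32x^3 = 0 only at x = 0 for real x with both coefficients positive, and φ → ∞ as |x| → ∞). At x* = 0, φ(0) = 0 and φ''(0) = 52. Laplace's method then gives
  I(n) ~ sqrt(2π / (n · φ''(0))) · e^(−n φ(0)) = sqrt(2π / (52n)) = sqrt(π/(26n)).
The 8 · x^4 term contributes only at subleading order (an O(1/n) relative correction).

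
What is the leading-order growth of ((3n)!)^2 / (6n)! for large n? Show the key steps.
((3n)!)^2/(6n)! ~ ((2π·3n)^(1/2) / sqrt(2)) · 2^(−2·3n)  →  0

Write N = 3n. Stirling: N! ~ sqrt(2π N)(N/e)^N and (2N)! ~ sqrt(2π·2N)·(2N/e)^(2N).
  (N!)^2/(2N)! ~ (2π N)^(2/2) (N/e)^(2N) / [sqrt(2π·2N) (2N/e)^(2N)]
     = (2π N)^(2/2) / sqrt(2π·2N) · (N/(2N))^(2N)
     = (2π N)^((2−1)/2) / sqrt(2) · 2^(−2N).
Since 2^2 > 1, the factor 2^(−2N) decays exponentially, so the ratio → 0. Substituting N = 3n gives the stated form.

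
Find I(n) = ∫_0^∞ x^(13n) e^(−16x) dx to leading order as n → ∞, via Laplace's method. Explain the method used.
I(n) ~ (sqrt(2π·13n) / 16) · (13n/(16e))^(13n)

Write the integrand as exp(13n ln x − 16x) and set f(x) = 13n ln x − 16x. Then f'(x) = 13n/x − 16 = 0 at x* = 13n/16, and f''(x*) = −13n/x*^2 = −16^2/(13n). Laplace's method (interior maximum) gives
  I(n) ~ e^(f(x*)) · sqrt(2π / |f''(x*)|)
        = exp(13n ln(13n/16) − 13n) · sqrt(2π · 13n / 16^2)
        = (13n/16)^(13n) e^(−13n) · sqrt(2π·13n) / 16
        = (sqrt(2π·13n) / 16) · (13n/(16e))^(13n).
This matches Γ(13n+1)/16^(13n+1) with Stirling applied to Γ.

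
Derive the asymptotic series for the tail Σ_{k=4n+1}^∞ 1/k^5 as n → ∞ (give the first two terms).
Σ_{k>4n} 1/k^5 = 1/(4 · (4n)^4) − 1/(2 · (4n)^5) + O(1/(4n)^6)

Compare to the integral: ∫_{4n}^∞ x^(−5) dx = [−x^(−4)/4]_{4n}^∞ = 1/((5−1)·(4n)^4). The Euler-Maclaurin correction adds −f(4n)/2 = −1/(2·(4n)^5). Euler-Maclaurin then gives
  Σ_{k>4n} 1/k^5 = ∫_{4n}^∞ dx/x^5 − 1/(2·(4n)^5) + O(1/(4n)^6).
(Equivalently this is ζ(5) − Σ_{k≤4n} 1/k^5.)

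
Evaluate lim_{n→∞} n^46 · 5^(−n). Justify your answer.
lim = 0

Exponentials with base > 1 dominate every fixed polynomial: for any fixed c, n^c / 5^n → 0 as n → ∞ (e.g. by the ratio test, or by writing 5^n = e^(n ln 5) and noting e^(n ln 5) / n^c → ∞). Hence n^46 · 5^(−n) = n^46 / 5^n → 0.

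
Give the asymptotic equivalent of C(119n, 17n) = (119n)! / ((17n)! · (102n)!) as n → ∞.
C(119n, 17n) ~ (823543/46656)^(17n) · sqrt(7/(12π·17n))

Write N = 17n. Apply Stirling to each factorial:
  (7N)! ~ sqrt(2π·7N) · (7N/e)^(7N),
  N! ~ sqrt(2π N) · (N/e)^N,
  (6N)! ~ sqrt(2π·6N) · (6N/e)^(6N).
The exponential factors combine to (7N)^(7N) / (N^N · (6N)^(6N)) = 7^(7N)/6^(6N) = (7^7/6^6)^N = (823543/46656)^N.
The square-root prefactors combine to sqrt(2π·7N) / (sqrt(2π N)·sqrt(2π·6N)) = sqrt(7 / (2π·6·N)) = sqrt(7/(12π·17n)).
Substituting N = 17n: C(119n, 17n) ~ (823543/46656)^(17n) · sqrt(7/(12π·17n)).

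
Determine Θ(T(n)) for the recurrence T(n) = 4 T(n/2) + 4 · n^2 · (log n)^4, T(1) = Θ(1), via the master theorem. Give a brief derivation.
T(n) = Θ(n^2 · (log n)^5)

Here log_2 4 = 2 and f(n) = 4 · n^2 · (log n)^4 = Θ(n^(log_2 4) · (log n)^4). This is the extended Case 2 of the master theorem (f matches the critical exponent up to log factors), giving T(n) = Θ(n^(log_2 4) · (log n)^(4+1)) = Θ(n^2 · (log n)^5).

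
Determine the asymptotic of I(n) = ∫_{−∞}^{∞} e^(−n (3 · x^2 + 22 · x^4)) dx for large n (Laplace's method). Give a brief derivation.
I(n) ~ sqrt(π/(3n))

φ(x) = 3 · x^2 + 22 · x^4 has its unique global minimum at x* = 0 (since φ'(x) = 6x + 88x^3 = 0 only at x = 0 for real x with both coefficients positive, and φ → ∞ as |x| → ∞). At x* = 0, φ(0) = 0 and φ''(0) = 6. Laplace's method then gives
  I(n) ~ sqrt(2π / (n · φ''(0))) · e^(−n φ(0)) = sqrt(2π / (6n)) = sqrt(π/(3n)).
The 22 · x^4 term contributes only at subleading order (an O(1/n) relative correction).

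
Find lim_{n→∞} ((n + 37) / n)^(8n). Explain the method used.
lim = e^296

Rewrite as (1 + 37/n)^(8n). By the standard limit (1 + x/n)^n → e^x, we have (1 + 37/n)^n → e^37, and raising to the 8th power gives e^296.
More precisely, ln[(1 + 37/n)^(8n)] = 8n · ln(1 + 37/n) = 8n · (37/n + O(1/n^2)) = 296 + O(1/n) → 296.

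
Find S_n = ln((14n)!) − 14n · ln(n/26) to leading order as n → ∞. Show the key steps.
S_n ~ 14n · (ln 364 − 1) + O(ln n)

Stirling: ln((14n)!) = 14n ln(14n) − 14n + O(ln n).
  S_n = 14n ln(14n) − 14n − 14n ln(n/26) + O(ln n)
      = 14n ln(14n) − 14n ln n + 14n ln 26 − 14n + O(ln n)
      = 14n ln 14 + 14n ln 26 − 14n + O(ln n)
      = 14n (ln 364 − 1) + O(ln n).
Numerically ln(364) − 1 ≈ 4.8972.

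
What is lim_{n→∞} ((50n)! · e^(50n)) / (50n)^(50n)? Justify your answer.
lim = ∞

Stirling: (50n)! ~ sqrt(2π·50n) · (50n/e)^(50n). Hence
  (50n)! · e^(50n) / (50n)^(50n) ~ sqrt(2π·50n) = sqrt(2π·50) · sqrt(n) → ∞.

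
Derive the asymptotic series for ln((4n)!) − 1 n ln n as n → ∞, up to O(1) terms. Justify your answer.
ln((4n)!) − 1 n ln n = 3 n ln n + 4(ln 4 − 1) n + (1/2) ln(2π·4n) + O(1/n)

Stirling: ln((4n)!) = 4n ln(4n) − 4n + (1/2) ln(2π·4n) + O(1/n).
Expand 4n ln(4n) = 4n (ln n + ln 4) = 4n ln n + 4n ln 4.
Subtract 1n ln n: leading term is (4 − 1) n ln n = 3 n ln n. The next term is 4n ln 4 − 4n = 4(ln 4 − 1) n. Then the (1/2) ln(2π·4n) correction.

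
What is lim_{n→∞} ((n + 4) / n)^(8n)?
lim = e^32

Rewrite as (1 + 4/n)^(8n). By the standard limit (1 + x/n)^n → e^x, we have (1 + 4/n)^n → e^4, and raising to the 8th power gives e^32.
More precisely, ln[(1 + 4/n)^(8n)] = 8n · ln(1 + 4/n) = 8n · (4/n + O(1/n^2)) = 32 + O(1/n) → 32.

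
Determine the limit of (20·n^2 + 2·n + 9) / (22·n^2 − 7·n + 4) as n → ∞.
lim = 20/22 = 10/11

For large n the leading n^2 terms dominate both numerator and denominator. Dividing top and bottom by n^2, every other term tends to 0, leaving 20/22 = 10/11.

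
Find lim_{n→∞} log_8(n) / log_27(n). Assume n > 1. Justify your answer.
lim = ln(27) / ln(8) = log_8(27)

Change of base: log_8(n) = ln n / ln 8 and log_27(n) = ln n / ln 27. The ratio is (ln n / ln 8) · (ln 27 / ln n) = ln 27 / ln 8, a constant independent of n. So the limit is ln 27 / ln 8 = log_8(27).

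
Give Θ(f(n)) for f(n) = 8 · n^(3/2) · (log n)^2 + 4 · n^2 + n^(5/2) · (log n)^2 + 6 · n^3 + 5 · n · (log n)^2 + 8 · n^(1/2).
f(n) ∈ Θ(n^3)

Compare the terms by growth order. For large n, n^a · (log n)^b dominates n^a' · (log n)^b' iff a > a', or (a = a' and b > b'). Ranking the 6 terms shows the dominant one is 6 · n^3. Hence f(n) ∈ Θ(n^3).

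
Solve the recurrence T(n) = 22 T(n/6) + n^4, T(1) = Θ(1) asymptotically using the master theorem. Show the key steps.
T(n) = Θ(n^4)

log_6 22 ≈ 1.725. f(n) = n^4 dominates n^(log_6 22) since 4 > 1.725, and the regularity condition a·f(n/b) = 22·(n/6)^4 = (22/1296)·n^4 ≤ c·f(n) holds with c = 22/1296 ≈ 0.017 < 1. So this is Case 3: T(n) = Θ(f(n)) = Θ(n^4).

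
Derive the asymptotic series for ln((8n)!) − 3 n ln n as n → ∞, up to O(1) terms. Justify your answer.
ln((8n)!) − 3 n ln n = 5 n ln n + 8(ln 8 − 1) n + (1/2) ln(2π·8n) + O(1/n)

Stirling: ln((8n)!) = 8n ln(8n) − 8n + (1/2) ln(2π·8n) + O(1/n).
Expand 8n ln(8n) = 8n (ln n + ln 8) = 8n ln n + 8n ln 8.
Subtract 3n ln n: leading term is (8 − 3) n ln n = 5 n ln n. The next term is 8n ln 8 − 8n = 8(ln 8 − 1) n. Then the (1/2) ln(2π·8n) correction.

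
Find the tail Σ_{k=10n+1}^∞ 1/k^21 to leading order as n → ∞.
Σ_{k>10n} 1/k^21 ~ 1/(20 · (10n)^20)

Compare to the integral: ∫_{10n}^∞ x^(−21) dx = [−x^(−20)/20]_{10n}^∞ = 1/((21−1)·(10n)^20). Euler-Maclaurin then gives
  Σ_{k>10n} 1/k^21 = ∫_{10n}^∞ dx/x^21 − 1/(2·(10n)^21) + O(1/(10n)^22).
(Equivalently this is ζ(21) − Σ_{k≤10n} 1/k^21.)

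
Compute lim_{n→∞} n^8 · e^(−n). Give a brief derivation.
lim = 0

Exponentials with base > 1 dominate every fixed polynomial: for any fixed c, n^c / e^n → 0 as n → ∞ (e.g. by the ratio test, or since e^n grows faster than any power of n). Hence n^8 · e^(−n) = n^8 / e^n → 0.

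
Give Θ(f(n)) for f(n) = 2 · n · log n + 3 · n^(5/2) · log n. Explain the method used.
f(n) ∈ Θ(n^(5/2) · log n)

Compare the terms by growth order. For large n, n^a · (log n)^b dominates n^a' · (log n)^b' iff a > a', or (a = a' and b > b'). Ranking the 2 terms shows the dominant one is 3 · n^(5/2) · log n. Hence f(n) ∈ Θ(n^(5/2) · log n).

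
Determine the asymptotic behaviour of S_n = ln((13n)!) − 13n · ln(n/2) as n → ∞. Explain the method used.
S_n ~ 13n · (ln 26 − 1) + O(ln n)

Stirling: ln((13n)!) = 13n ln(13n) − 13n + O(ln n).
  S_n = 13n ln(13n) − 13n − 13n ln(n/2) + O(ln n)
      = 13n ln(13n) − 13n ln n + 13n ln 2 − 13n + O(ln n)
      = 13n ln 13 + 13n ln 2 − 13n + O(ln n)
      = 13n (ln 26 − 1) + O(ln n).
Numerically ln(26) − 1 ≈ 2.2581.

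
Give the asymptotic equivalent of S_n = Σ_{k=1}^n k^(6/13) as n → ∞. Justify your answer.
S_n ~ (13/19) · n^(19/13)

Integral comparison: Σ_{k=1}^n k^(6/13) = ∫_0^n x^(6/13) dx + O(n^(6/13)). The integral is n^(1 + 6/13) / (1 + 6/13) = n^((6+13)/13) / ((6+13)/13) = (13/19) · n^(19/13).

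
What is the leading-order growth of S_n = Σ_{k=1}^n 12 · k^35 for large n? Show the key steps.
S_n ~ n^36 / 3

By integral comparison (Euler-Maclaurin), Σ_{k=1}^n 12 · k^35 = 12 · ∫_0^n x^35 dx + O(n^35) = 12 · n^36/36 = n^36 / 3 + O(n^35). (Equivalently, Faulhaber's formula gives the same leading term.)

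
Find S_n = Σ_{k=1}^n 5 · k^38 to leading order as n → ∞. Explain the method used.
S_n ~ 5 · n^39 / 39

By integral comparison (Euler-Maclaurin), Σ_{k=1}^n 5 · k^38 = 5 · ∫_0^n x^38 dx + O(n^38) = 5 · n^39/39 + O(n^38). (Equivalently, Faulhaber's formula gives the same leading term.)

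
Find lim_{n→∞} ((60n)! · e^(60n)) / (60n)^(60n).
lim = ∞

Stirling: (60n)! ~ sqrt(2π·60n) · (60n/e)^(60n). Hence
  (60n)! · e^(60n) / (60n)^(60n) ~ sqrt(2π·60n) = sqrt(2π·60) · sqrt(n) → ∞.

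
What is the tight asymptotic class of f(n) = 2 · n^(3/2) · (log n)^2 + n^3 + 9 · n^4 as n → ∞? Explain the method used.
f(n) ∈ Θ(n^4)

Compare the terms by growth order. For large n, n^a · (log n)^b dominates n^a' · (log n)^b' iff a > a', or (a = a' and b > b'). Ranking the 3 terms shows the dominant one is 9 · n^4. Hence f(n) ∈ Θ(n^4).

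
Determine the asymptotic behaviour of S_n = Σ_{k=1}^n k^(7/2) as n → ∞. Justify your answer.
S_n ~ (2/9) · n^(9/2)

Integral comparison: Σ_{k=1}^n k^(7/2) = ∫_0^n x^(7/2) dx + O(n^(7/2)). The integral is n^(1 + 7/2) / (1 + 7/2) = n^((7+2)/2) / ((7+2)/2) = (2/9) · n^(9/2).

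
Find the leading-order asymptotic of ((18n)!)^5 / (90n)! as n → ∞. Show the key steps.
((18n)!)^5/(90n)! ~ ((2π·18n)^(4/2) / sqrt(5)) · 5^(−5·18n)  →  0

Write N = 18n. Stirling: N! ~ sqrt(2π N)(N/e)^N and (5N)! ~ sqrt(2π·5N)·(5N/e)^(5N).
  (N!)^5/(5N)! ~ (2π N)^(5/2) (N/e)^(5N) / [sqrt(2π·5N) (5N/e)^(5N)]
     = (2π N)^(5/2) / sqrt(2π·5N) · (N/(5N))^(5N)
     = (2π N)^((5−1)/2) / sqrt(5) · 5^(−5N).
Since 5^5 > 1, the factor 5^(−5N) decays exponentially, so the ratio → 0. Substituting N = 18n gives the stated form.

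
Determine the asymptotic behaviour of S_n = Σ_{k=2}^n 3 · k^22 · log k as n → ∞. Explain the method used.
S_n ~ 3 · n^23 log n / 23 − 3 · n^23 / 529

By integral comparison, S_n = ∫_1^n 3 · x^22 · log x dx + O(n^22 · log n). For the integral, ∫ x^22 log x dx = n^23 log n / 23 − n^23/529 (integration by parts). Hence S_n ~ 3 · n^23 log n / 23 − 3 · n^23 / 529.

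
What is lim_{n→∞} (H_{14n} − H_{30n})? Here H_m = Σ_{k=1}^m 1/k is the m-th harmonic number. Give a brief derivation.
lim = ln(14/30) = ln(7/15)

Euler-Maclaurin gives H_m = ln m + γ + 1/(2m) + O(1/m^2). The γ and O(1/m) terms cancel in the difference:
  H_{14n} − H_{30n} = ln(14n) − ln(30n) + O(1/n) = ln(14/30) + O(1/n).
Hence the limit is ln(14/30) = ln(7/15).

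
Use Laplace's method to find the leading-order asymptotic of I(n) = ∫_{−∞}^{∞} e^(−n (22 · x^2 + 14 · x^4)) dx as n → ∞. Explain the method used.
I(n) ~ sqrt(π/(22n))

φ(x) = 22 · x^2 + 14 · x^4 has its unique global minimum at x* = 0 (since φ'(x) = 44x + 56x^3 = 0 only at x = 0 for real x with both coefficients positive, and φ → ∞ as |x| → ∞). At x* = 0, φ(0) = 0 and φ''(0) = 44. Laplace's method then gives
  I(n) ~ sqrt(2π / (n · φ''(0))) · e^(−n φ(0)) = sqrt(2π / (44n)) = sqrt(π/(22n)).
The 14 · x^4 term contributes only at subleading order (an O(1/n) relative correction).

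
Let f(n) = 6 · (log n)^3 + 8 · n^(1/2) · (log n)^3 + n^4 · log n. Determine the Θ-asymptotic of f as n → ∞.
f(n) ∈ Θ(n^4 · log n)

Compare the terms by growth order. For large n, n^a · (log n)^b dominates n^a' · (log n)^b' iff a > a', or (a = a' and b > b'). Ranking the 3 terms shows the dominant one is n^4 · log n. Hence f(n) ∈ Θ(n^4 · log n).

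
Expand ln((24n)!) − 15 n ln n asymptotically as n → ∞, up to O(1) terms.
ln((24n)!) − 15 n ln n = 9 n ln n + 24(ln 24 − 1) n + (1/2) ln(2π·24n) + O(1/n)

Stirling: ln((24n)!) = 24n ln(24n) − 24n + (1/2) ln(2π·24n) + O(1/n).
Expand 24n ln(24n) = 24n (ln n + ln 24) = 24n ln n + 24n ln 24.
Subtract 15n ln n: leading term is (24 − 15) n ln n = 9 n ln n. The next term is 24n ln 24 − 24n = 24(ln 24 − 1) n. Then the (1/2) ln(2π·24n) correction.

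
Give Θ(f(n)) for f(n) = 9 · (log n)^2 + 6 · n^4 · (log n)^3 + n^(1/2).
f(n) ∈ Θ(n^4 · (log n)^3)

Compare the terms by growth order. For large n, n^a · (log n)^b dominates n^a' · (log n)^b' iff a > a', or (a = a' and b > b'). Ranking the 3 terms shows the dominant one is 6 · n^4 · (log n)^3. Hence f(n) ∈ Θ(n^4 · (log n)^3).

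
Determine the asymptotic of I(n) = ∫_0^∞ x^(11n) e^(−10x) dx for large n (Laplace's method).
I(n) ~ (sqrt(2π·11n) / 10) · (11n/(10e))^(11n)

Write the integrand as exp(11n ln x − 10x) and set f(x) = 11n ln x − 10x. Then f'(x) = 11n/x − 10 = 0 at x* = 11n/10, and f''(x*) = −11n/x*^2 = −10^2/(11n). Laplace's method (interior maximum) gives
  I(n) ~ e^(f(x*)) · sqrt(2π / |f''(x*)|)
        = exp(11n ln(11n/10) − 11n) · sqrt(2π · 11n / 10^2)
        = (11n/10)^(11n) e^(−11n) · sqrt(2π·11n) / 10
        = (sqrt(2π·11n) / 10) · (11n/(10e))^(11n).
This matches Γ(11n+1)/10^(11n+1) with Stirling applied to Γ.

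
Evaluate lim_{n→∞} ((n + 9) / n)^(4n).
lim = e^36

Rewrite as (1 + 9/n)^(4n). By the standard limit (1 + x/n)^n → e^x, we have (1 + 9/n)^n → e^9, and raising to the 4th power gives e^36.
More precisely, ln[(1 + 9/n)^(4n)] = 4n · ln(1 + 9/n) = 4n · (9/n + O(1/n^2)) = 36 + O(1/n) → 36.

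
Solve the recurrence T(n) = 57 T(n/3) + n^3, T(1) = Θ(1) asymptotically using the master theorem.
T(n) = Θ(n^(log_3 57))

Master theorem: compare f(n) = n^3 to n^(log_3 57) where log_3 57 ≈ 3.680. Since 3 < log_3 57, we have f(n) = O(n^(log_3 57 − ε)) for some ε > 0 — Case 1. Hence T(n) = Θ(n^(log_3 57)).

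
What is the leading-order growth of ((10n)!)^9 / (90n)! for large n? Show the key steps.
((10n)!)^9/(90n)! ~ ((2π·10n)^(8/2) / 3) · 9^(−9·10n)  →  0

Write N = 10n. Stirling: N! ~ sqrt(2π N)(N/e)^N and (9N)! ~ sqrt(2π·9N)·(9N/e)^(9N).
  (N!)^9/(9N)! ~ (2π N)^(9/2) (N/e)^(9N) / [sqrt(2π·9N) (9N/e)^(9N)]
     = (2π N)^(9/2) / sqrt(2π·9N) · (N/(9N))^(9N)
     = (2π N)^((9−1)/2) / 3 · 9^(−9N).
Since 9^9 > 1, the factor 9^(−9N) decays exponentially, so the ratio → 0. Substituting N = 10n gives the stated form.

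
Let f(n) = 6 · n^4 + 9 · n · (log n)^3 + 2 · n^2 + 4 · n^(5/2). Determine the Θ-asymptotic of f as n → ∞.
f(n) ∈ Θ(n^4)

Compare the terms by growth order. For large n, n^a · (log n)^b dominates n^a' · (log n)^b' iff a > a', or (a = a' and b > b'). Ranking the 4 terms shows the dominant one is 6 · n^4. Hence f(n) ∈ Θ(n^4).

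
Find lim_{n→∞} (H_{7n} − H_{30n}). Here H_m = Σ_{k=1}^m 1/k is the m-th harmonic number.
lim = ln(7/30)

Euler-Maclaurin gives H_m = ln m + γ + 1/(2m) + O(1/m^2). The γ and O(1/m) terms cancel in the difference:
  H_{7n} − H_{30n} = ln(7n) − ln(30n) + O(1/n) = ln(7/30) + O(1/n).
Hence the limit is ln(7/30).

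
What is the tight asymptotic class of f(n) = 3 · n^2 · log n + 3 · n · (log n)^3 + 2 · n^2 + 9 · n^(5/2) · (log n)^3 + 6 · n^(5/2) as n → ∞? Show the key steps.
f(n) ∈ Θ(n^(5/2) · (log n)^3)

Compare the terms by growth order. For large n, n^a · (log n)^b dominates n^a' · (log n)^b' iff a > a', or (a = a' and b > b'). Ranking the 5 terms shows the dominant one is 9 · n^(5/2) · (log n)^3. Hence f(n) ∈ Θ(n^(5/2) · (log n)^3).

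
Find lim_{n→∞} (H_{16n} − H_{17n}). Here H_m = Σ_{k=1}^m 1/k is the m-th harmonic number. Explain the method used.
lim = ln(16/17)

Euler-Maclaurin gives H_m = ln m + γ + 1/(2m) + O(1/m^2). The γ and O(1/m) terms cancel in the difference:
  H_{16n} − H_{17n} = ln(16n) − ln(17n) + O(1/n) = ln(16/17) + O(1/n).
Hence the limit is ln(16/17).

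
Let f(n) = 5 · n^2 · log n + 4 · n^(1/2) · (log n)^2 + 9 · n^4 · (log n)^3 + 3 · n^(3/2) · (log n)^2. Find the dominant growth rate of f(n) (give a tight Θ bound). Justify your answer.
f(n) ∈ Θ(n^4 · (log n)^3)

Compare the terms by growth order. For large n, n^a · (log n)^b dominates n^a' · (log n)^b' iff a > a', or (a = a' and b > b'). Ranking the 4 terms shows the dominant one is 9 · n^4 · (log n)^3. Hence f(n) ∈ Θ(n^4 · (log n)^3).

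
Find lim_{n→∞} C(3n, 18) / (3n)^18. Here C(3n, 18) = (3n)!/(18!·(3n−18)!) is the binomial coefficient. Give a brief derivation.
lim = 1/18! = 1/6402373705728000

With N = 3n → ∞: C(N, 18) / N^18 = [N(N−1)…(N−17)] / (18! · N^18) = (1/18!) · 1 · (1 − 1/(3n)) · … · (1 − 17/(3n)). Each factor → 1 as N → ∞, so the limit is 1/18! = 1/6402373705728000.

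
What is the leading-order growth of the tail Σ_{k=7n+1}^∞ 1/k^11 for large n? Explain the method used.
Σ_{k>7n} 1/k^11 ~ 1/(10 · (7n)^10)

Compare to the integral: ∫_{7n}^∞ x^(−11) dx = [−x^(−10)/10]_{7n}^∞ = 1/((11−1)·(7n)^10). Euler-Maclaurin then gives
  Σ_{k>7n} 1/k^11 = ∫_{7n}^∞ dx/x^11 − 1/(2·(7n)^11) + O(1/(7n)^12).
(Equivalently this is ζ(11) − Σ_{k≤7n} 1/k^11.)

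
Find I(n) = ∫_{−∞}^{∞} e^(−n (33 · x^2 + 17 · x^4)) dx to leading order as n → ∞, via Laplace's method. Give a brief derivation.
I(n) ~ sqrt(π/(33n))

φ(x) = 33 · x^2 + 17 · x^4 has its unique global minimum at x* = 0 (since φ'(x) = 66x + 68x^3 = 0 only at x = 0 for real x with both coefficients positive, and φ → ∞ as |x| → ∞). At x* = 0, φ(0) = 0 and φ''(0) = 66. Laplace's method then gives
  I(n) ~ sqrt(2π / (n · φ''(0))) · e^(−n φ(0)) = sqrt(2π / (66n)) = sqrt(π/(33n)).
The 17 · x^4 term contributes only at subleading order (an O(1/n) relative correction).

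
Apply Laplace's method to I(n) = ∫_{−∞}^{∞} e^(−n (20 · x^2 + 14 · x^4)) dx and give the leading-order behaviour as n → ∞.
I(n) ~ sqrt(π/(20n))

φ(x) = 20 · x^2 + 14 · x^4 has its unique global minimum at x* = 0 (since φ'(x) = 40x + 56x^3 = 0 only at x = 0 for real x with both coefficients positive, and φ → ∞ as |x| → ∞). At x* = 0, φ(0) = 0 and φ''(0) = 40. Laplace's method then gives
  I(n) ~ sqrt(2π / (n · φ''(0))) · e^(−n φ(0)) = sqrt(2π / (40n)) = sqrt(π/(20n)).
The 14 · x^4 term contributes only at subleading order (an O(1/n) relative correction).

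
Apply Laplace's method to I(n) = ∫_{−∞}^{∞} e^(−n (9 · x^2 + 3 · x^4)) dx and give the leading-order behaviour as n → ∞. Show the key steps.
I(n) ~ sqrt(π/(9n))

φ(x) = 9 · x^2 + 3 · x^4 has its unique global minimum at x* = 0 (since φ'(x) = 18x + 12x^3 = 0 only at x = 0 for real x with both coefficients positive, and φ → ∞ as |x| → ∞). At x* = 0, φ(0) = 0 and φ''(0) = 18. Laplace's method then gives
  I(n) ~ sqrt(2π / (n · φ''(0))) · e^(−n φ(0)) = sqrt(2π / (18n)) = sqrt(π/(9n)).
The 3 · x^4 term contributes only at subleading order (an O(1/n) relative correction).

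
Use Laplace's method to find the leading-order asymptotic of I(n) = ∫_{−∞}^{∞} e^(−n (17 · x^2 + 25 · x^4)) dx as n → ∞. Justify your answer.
I(n) ~ sqrt(π/(17n))

φ(x) = 17 · x^2 + 25 · x^4 has its unique global minimum at x* = 0 (since φ'(x) = 34x + 100x^3 = 0 only at x = 0 for real x with both coefficients positive, and φ → ∞ as |x| → ∞). At x* = 0, φ(0) = 0 and φ''(0) = 34. Laplace's method then gives
  I(n) ~ sqrt(2π / (n · φ''(0))) · e^(−n φ(0)) = sqrt(2π / (34n)) = sqrt(π/(17n)).
The 25 · x^4 term contributes only at subleading order (an O(1/n) relative correction).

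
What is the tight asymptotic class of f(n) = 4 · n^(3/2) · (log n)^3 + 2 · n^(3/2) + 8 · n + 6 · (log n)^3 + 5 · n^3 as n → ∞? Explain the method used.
f(n) ∈ Θ(n^3)

Compare the terms by growth order. For large n, n^a · (log n)^b dominates n^a' · (log n)^b' iff a > a', or (a = a' and b > b'). Ranking the 5 terms shows the dominant one is 5 · n^3. Hence f(n) ∈ Θ(n^3).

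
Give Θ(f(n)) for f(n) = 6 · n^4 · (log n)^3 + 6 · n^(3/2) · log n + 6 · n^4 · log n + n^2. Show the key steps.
f(n) ∈ Θ(n^4 · (log n)^3)

Compare the terms by growth order. For large n, n^a · (log n)^b dominates n^a' · (log n)^b' iff a > a', or (a = a' and b > b'). Ranking the 4 terms shows the dominant one is 6 · n^4 · (log n)^3. Hence f(n) ∈ Θ(n^4 · (log n)^3).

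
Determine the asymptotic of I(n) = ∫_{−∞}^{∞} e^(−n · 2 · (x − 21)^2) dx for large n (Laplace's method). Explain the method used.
I(n) = sqrt(π/(2n))

Here φ(x) = 2 · (x − 21)^2 has its unique minimum at x* = 21 with φ(x*) = 0 and φ''(x*) = 4. Laplace's method gives
  I(n) ~ e^(−n φ(x*)) · sqrt(2π / (n · φ''(x*))) = sqrt(2π / (4n)) = sqrt(π/(2n)).
This is exact: substituting u = (x − 21)·sqrt(2n) gives I(n) = (1/sqrt(2n)) ∫_{−∞}^{∞} e^(−u^2) du = sqrt(π/(2n)).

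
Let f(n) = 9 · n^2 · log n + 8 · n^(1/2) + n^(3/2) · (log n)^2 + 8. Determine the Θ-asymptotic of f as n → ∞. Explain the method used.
f(n) ∈ Θ(n^2 · log n)

Compare the terms by growth order. For large n, n^a · (log n)^b dominates n^a' · (log n)^b' iff a > a', or (a = a' and b > b'). Ranking the 4 terms shows the dominant one is 9 · n^2 · log n. Hence f(n) ∈ Θ(n^2 · log n).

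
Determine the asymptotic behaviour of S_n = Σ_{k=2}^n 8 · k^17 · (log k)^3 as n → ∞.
S_n ~ 4 · n^18 · (log n)^3 / 9

By integral comparison, S_n = ∫_1^n 8 · x^17 · (log x)^3 dx + O(n^17 · (log n)^3). For the integral, the leading term of ∫_1^n x^17 (log x)^3 dx is n^18/18 · (log n)^3 (by repeated integration by parts; each step lowers the log-exponent and produces a relatively O(1/log n) correction). Hence S_n ~ 4 · n^18 · (log n)^3 / 9.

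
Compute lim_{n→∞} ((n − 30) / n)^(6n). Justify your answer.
lim = e^(−180)

Rewrite as (1 − 30/n)^(6n). By the standard limit (1 + x/n)^n → e^x, we have (1 − 30/n)^n → e^(−30), and raising to the 6th power gives e^(−180).
More precisely, ln[(1 − 30/n)^(6n)] = 6n · ln(1 − 30/n) = 6n · (-30/n + O(1/n^2)) = -180 + O(1/n) → -180.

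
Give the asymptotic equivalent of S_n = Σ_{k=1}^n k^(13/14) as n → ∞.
S_n ~ (14/27) · n^(27/14)

Integral comparison: Σ_{k=1}^n k^(13/14) = ∫_0^n x^(13/14) dx + O(n^(13/14)). The integral is n^(1 + 13/14) / (1 + 13/14) = n^((13+14)/14) / ((13+14)/14) = (14/27) · n^(27/14).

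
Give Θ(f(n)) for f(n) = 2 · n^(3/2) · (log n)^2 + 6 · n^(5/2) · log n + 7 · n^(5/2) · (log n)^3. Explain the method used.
f(n) ∈ Θ(n^(5/2) · (log n)^3)

Compare the terms by growth order. For large n, n^a · (log n)^b dominates n^a' · (log n)^b' iff a > a', or (a = a' and b > b'). Ranking the 3 terms shows the dominant one is 7 · n^(5/2) · (log n)^3. Hence f(n) ∈ Θ(n^(5/2) · (log n)^3).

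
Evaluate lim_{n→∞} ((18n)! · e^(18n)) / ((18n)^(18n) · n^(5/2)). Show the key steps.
lim = 0

Stirling: (18n)! ~ sqrt(2π·18n) · (18n/e)^(18n). Hence
  (18n)! · e^(18n) / (18n)^(18n) ~ sqrt(2π·18n).
Dividing by n^(5/2): sqrt(2π·18n) / n^(5/2) = sqrt(2π·18) · n^((1−5)/2), so the expression behaves like sqrt(2π·18) · n^((1−5)/2) → 0.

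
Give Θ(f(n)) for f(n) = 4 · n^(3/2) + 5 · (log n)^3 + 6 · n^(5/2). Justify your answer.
f(n) ∈ Θ(n^(5/2))

Compare the terms by growth order. For large n, n^a · (log n)^b dominates n^a' · (log n)^b' iff a > a', or (a = a' and b > b'). Ranking the 3 terms shows the dominant one is 6 · n^(5/2). Hence f(n) ∈ Θ(n^(5/2)).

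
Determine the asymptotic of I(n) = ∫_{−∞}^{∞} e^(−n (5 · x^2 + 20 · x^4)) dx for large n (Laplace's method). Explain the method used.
I(n) ~ sqrt(π/(5n))

φ(x) = 5 · x^2 + 20 · x^4 has its unique global minimum at x* = 0 (since φ'(x) = 10x + 80x^3 = 0 only at x = 0 for real x with both coefficients positive, and φ → ∞ as |x| → ∞). At x* = 0, φ(0) = 0 and φ''(0) = 10. Laplace's method then gives
  I(n) ~ sqrt(2π / (n · φ''(0))) · e^(−n φ(0)) = sqrt(2π / (10n)) = sqrt(π/(5n)).
The 20 · x^4 term contributes only at subleading order (an O(1/n) relative correction).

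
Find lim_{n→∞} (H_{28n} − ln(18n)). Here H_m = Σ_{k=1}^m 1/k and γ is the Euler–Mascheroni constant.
lim = ln(14/9) + γ

By Euler-Maclaurin, H_m = ln m + γ + O(1/m). So
  H_{28n} − ln(18n) = ln(28n) + γ − ln(18n) + O(1/n)
                       = ln(28/18) + γ + O(1/n).
Hence the limit is ln(28/18) + γ (= ln(14/9)).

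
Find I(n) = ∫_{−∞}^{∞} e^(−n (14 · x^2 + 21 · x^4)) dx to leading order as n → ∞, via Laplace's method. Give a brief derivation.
I(n) ~ sqrt(π/(14n))

φ(x) = 14 · x^2 + 21 · x^4 has its unique global minimum at x* = 0 (since φ'(x) = 28x + 84x^3 = 0 only at x = 0 for real x with both coefficients positive, and φ → ∞ as |x| → ∞). At x* = 0, φ(0) = 0 and φ''(0) = 28. Laplace's method then gives
  I(n) ~ sqrt(2π / (n · φ''(0))) · e^(−n φ(0)) = sqrt(2π / (28n)) = sqrt(π/(14n)).
The 21 · x^4 term contributes only at subleading order (an O(1/n) relative correction).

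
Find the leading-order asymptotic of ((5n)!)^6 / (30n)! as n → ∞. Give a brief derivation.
((5n)!)^6/(30n)! ~ ((2π·5n)^(5/2) / sqrt(6)) · 6^(−6·5n)  →  0

Write N = 5n. Stirling: N! ~ sqrt(2π N)(N/e)^N and (6N)! ~ sqrt(2π·6N)·(6N/e)^(6N).
  (N!)^6/(6N)! ~ (2π N)^(6/2) (N/e)^(6N) / [sqrt(2π·6N) (6N/e)^(6N)]
     = (2π N)^(6/2) / sqrt(2π·6N) · (N/(6N))^(6N)
     = (2π N)^((6−1)/2) / sqrt(6) · 6^(−6N).
Since 6^6 > 1, the factor 6^(−6N) decays exponentially, so the ratio → 0. Substituting N = 5n gives the stated form.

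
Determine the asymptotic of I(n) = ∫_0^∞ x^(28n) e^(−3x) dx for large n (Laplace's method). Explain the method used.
I(n) ~ (sqrt(2π·28n) / 3) · (28n/(3e))^(28n)

Write the integrand as exp(28n ln x − 3x) and set f(x) = 28n ln x − 3x. Then f'(x) = 28n/x − 3 = 0 at x* = 28n/3, and f''(x*) = −28n/x*^2 = −3^2/(28n). Laplace's method (interior maximum) gives
  I(n) ~ e^(f(x*)) · sqrt(2π / |f''(x*)|)
        = exp(28n ln(28n/3) − 28n) · sqrt(2π · 28n / 3^2)
        = (28n/3)^(28n) e^(−28n) · sqrt(2π·28n) / 3
        = (sqrt(2π·28n) / 3) · (28n/(3e))^(28n).
This matches Γ(28n+1)/3^(28n+1) with Stirling applied to Γ.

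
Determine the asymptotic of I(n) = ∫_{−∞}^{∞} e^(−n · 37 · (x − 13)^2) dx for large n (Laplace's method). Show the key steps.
I(n) = sqrt(π/(37n))

Here φ(x) = 37 · (x − 13)^2 has its unique minimum at x* = 13 with φ(x*) = 0 and φ''(x*) = 74. Laplace's method gives
  I(n) ~ e^(−n φ(x*)) · sqrt(2π / (n · φ''(x*))) = sqrt(2π / (74n)) = sqrt(π/(37n)).
This is exact: substituting u = (x − 13)·sqrt(37n) gives I(n) = (1/sqrt(37n)) ∫_{−∞}^{∞} e^(−u^2) du = sqrt(π/(37n)).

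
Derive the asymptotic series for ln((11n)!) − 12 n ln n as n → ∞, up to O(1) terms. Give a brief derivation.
ln((11n)!) − 12 n ln n = −n ln n + 11(ln 11 − 1) n + (1/2) ln(2π·11n) + O(1/n)

Stirling: ln((11n)!) = 11n ln(11n) − 11n + (1/2) ln(2π·11n) + O(1/n).
Expand 11n ln(11n) = 11n (ln n + ln 11) = 11n ln n + 11n ln 11.
Subtract 12n ln n: leading term is (11 − 12) n ln n = −n ln n. The next term is 11n ln 11 − 11n = 11(ln 11 − 1) n. Then the (1/2) ln(2π·11n) correction.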